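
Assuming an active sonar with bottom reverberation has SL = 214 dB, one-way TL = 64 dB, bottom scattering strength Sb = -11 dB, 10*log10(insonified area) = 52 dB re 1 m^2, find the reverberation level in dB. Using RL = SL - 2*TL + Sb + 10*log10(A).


RL = SL - 2*TL + Sb + 10*log10(A) = 214 - 2*64 + (-11) + 52 = 127

127 dB


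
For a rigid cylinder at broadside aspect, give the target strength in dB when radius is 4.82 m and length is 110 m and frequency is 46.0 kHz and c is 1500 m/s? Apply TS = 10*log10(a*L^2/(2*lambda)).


59.51 dB


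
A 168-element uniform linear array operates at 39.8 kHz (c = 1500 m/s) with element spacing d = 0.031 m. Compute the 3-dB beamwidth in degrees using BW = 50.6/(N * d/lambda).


Step 1: lambda = 1500/39800 = 0.03769 m
Step 2: d/lambda = 0.031/0.03769 = 0.8225
Step 3: BW = 50.6/(N * d/lambda) = 50.6/(168 * 0.8225) = 0.37

0.37 deg


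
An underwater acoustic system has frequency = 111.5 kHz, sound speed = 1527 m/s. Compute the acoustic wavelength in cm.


lambda = c/f = 1527 / 111500 = 0.0137 m = 1.37 cm

1.37 cm


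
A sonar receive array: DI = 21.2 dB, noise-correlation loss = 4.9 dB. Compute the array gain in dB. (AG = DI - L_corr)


16.3 dB


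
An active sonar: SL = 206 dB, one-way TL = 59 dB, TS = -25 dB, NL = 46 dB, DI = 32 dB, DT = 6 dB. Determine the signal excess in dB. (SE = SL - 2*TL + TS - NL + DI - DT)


SE = SL - 2*TL + TS - NL + DI - DT = 206 - 2*59 + (-25) - 46 + 32 - 6 = 43

43 dB


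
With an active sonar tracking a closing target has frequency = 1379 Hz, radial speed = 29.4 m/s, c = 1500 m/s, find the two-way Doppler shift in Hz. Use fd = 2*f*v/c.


fd = 2*f*v/c = 2 * 1379 * 29.4 / 1500 = 54.06

54.06 Hz


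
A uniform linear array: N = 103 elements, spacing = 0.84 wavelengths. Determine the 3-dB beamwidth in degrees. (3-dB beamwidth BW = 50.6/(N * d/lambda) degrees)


BW = 50.6 / (103 * 0.84) = 50.6 / 86.52 = 0.58

0.58 deg


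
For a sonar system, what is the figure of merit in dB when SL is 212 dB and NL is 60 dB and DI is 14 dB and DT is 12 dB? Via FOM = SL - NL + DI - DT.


FOM = SL - NL + DI - DT = 212 - 60 + 14 - 12 = 154

154 dB


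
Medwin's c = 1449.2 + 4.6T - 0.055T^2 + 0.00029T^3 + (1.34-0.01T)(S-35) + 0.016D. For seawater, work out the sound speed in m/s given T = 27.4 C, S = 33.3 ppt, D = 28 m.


c = 1449.2 + 4.6*27.4 - 0.055*27.4^2 + 0.00029*27.4^3 + (1.34 - 0.01*27.4)*(33.3 - 35) + 0.016*28 = 1538.55

1538.55 m/s


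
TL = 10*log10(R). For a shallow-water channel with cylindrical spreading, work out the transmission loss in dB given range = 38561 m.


TL = 10*log10(38561) = 45.86

45.86 dB


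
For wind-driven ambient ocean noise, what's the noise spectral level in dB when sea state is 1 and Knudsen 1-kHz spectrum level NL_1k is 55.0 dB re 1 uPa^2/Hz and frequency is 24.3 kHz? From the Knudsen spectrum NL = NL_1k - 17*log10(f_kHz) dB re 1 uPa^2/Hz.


31.44 dB


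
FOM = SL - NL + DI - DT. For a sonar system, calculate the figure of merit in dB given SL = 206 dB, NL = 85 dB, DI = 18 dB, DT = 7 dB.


FOM = SL - NL + DI - DT = 206 - 85 + 18 - 7 = 132

132 dB


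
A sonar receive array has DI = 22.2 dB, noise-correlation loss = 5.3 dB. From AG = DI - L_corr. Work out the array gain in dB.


16.9 dB


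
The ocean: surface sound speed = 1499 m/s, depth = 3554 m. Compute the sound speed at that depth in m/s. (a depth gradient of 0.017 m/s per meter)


c = 1499 + 0.017 * 3554 = 1559.418

1559.418 m/s


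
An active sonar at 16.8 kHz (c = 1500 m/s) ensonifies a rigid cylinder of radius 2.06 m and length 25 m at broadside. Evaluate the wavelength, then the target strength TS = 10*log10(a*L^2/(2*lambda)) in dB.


Step 1: lambda = c/f = 1500/16800 = 0.08929 m
Step 2: TS = 10*log10(a*L^2/(2*lambda)) = 10*log10(2.06*25^2/(2*0.08929)) = 38.58

38.58 dB


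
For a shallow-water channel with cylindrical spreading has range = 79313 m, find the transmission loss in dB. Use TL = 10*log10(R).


TL = 10*log10(79313) = 48.99

48.99 dB


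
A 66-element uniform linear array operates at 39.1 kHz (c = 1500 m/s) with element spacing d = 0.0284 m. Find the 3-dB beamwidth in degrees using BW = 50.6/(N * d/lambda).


Step 1: lambda = 1500/39100 = 0.03836 m
Step 2: d/lambda = 0.0284/0.03836 = 0.7404
Step 3: BW = 50.6/(N * d/lambda) = 50.6/(66 * 0.7404) = 1.04

1.04 deg


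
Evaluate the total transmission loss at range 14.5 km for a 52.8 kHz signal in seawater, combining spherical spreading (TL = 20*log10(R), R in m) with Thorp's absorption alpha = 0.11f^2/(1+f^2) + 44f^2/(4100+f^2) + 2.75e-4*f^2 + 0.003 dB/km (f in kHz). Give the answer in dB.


Step 1 (Thorp): alpha = 0.11*2787.84/(1+2787.84) + 44*2787.84/(4100+2787.84) + 2.75e-4*2787.84 + 0.003 = 18.6885 dB/km
Step 2: TL_spread = 20*log10(14500) = 83.23 dB
Step 3: TL_abs = alpha*R = 18.6885 * 14.5 = 270.98 dB
Step 4: TL_total = 83.23 + 270.98 = 354.21

354.21 dB


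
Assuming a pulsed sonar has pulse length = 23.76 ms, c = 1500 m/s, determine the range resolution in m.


dR = c*tau/2 = 1500 * 23.76e-3 / 2 = 17.82

17.82 m


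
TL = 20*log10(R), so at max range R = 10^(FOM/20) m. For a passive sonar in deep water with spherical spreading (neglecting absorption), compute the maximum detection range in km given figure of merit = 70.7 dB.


At max range FOM = TL, so 20*log10(R) = 70.7
R = 10^(70.7/20) = 3427.68 m = 3.43 km

3.43 km


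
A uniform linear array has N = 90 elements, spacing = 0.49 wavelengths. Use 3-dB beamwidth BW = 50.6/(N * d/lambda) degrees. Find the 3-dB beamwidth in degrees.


BW = 50.6 / (90 * 0.49) = 50.6 / 44.1 = 1.15

1.15 deg


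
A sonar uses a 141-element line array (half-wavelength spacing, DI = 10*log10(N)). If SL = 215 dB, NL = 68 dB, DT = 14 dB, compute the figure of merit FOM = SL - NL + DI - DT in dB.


Step 1: DI = 10*log10(141) = 21.49 dB
Step 2: FOM = SL - NL + DI - DT = 215 - 68 + 21.49 - 14 = 154.49

154.49 dB


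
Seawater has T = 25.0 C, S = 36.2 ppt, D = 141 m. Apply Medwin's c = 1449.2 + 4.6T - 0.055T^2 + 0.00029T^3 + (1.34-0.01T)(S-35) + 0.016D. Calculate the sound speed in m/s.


c = 1449.2 + 4.6*25.0 - 0.055*25.0^2 + 0.00029*25.0^3 + (1.34 - 0.01*25.0)*(36.2 - 35) + 0.016*141 = 1537.92

1537.92 m/s


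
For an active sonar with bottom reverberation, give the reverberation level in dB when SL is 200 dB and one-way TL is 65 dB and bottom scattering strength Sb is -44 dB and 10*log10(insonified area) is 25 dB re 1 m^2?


RL = SL - 2*TL + Sb + 10*log10(A) = 200 - 2*65 + (-44) + 25 = 51

51 dB


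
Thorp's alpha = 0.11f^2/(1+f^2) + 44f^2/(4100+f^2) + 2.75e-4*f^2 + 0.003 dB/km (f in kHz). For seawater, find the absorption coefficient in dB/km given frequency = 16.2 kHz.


2.832 dB/km


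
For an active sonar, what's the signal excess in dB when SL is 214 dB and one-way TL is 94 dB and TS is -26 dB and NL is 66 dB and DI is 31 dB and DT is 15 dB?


-50 dB


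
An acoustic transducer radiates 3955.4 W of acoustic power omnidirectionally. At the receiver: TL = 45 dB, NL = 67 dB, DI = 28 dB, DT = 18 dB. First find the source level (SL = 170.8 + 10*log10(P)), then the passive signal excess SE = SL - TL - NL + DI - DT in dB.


Step 1: SL = 170.8 + 10*log10(3955.4) = 206.77 dB
Step 2: SE = SL - TL - NL + DI - DT = 206.77 - 45 - 67 + 28 - 18 = 104.77

104.77 dB


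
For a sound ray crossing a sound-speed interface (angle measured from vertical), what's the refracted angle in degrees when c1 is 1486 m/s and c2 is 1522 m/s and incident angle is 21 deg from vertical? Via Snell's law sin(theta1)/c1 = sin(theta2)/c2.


21.53 deg


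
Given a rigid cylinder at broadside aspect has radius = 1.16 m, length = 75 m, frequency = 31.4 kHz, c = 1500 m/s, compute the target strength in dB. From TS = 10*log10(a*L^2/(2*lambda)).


lambda = 1500/31400 = 0.04777 m
TS = 10*log10(1.16*75^2/(2*0.04777)) = 48.34

48.34 dB


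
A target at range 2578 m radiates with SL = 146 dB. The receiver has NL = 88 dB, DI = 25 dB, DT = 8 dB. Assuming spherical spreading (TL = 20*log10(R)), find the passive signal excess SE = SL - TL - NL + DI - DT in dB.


6.77 dB


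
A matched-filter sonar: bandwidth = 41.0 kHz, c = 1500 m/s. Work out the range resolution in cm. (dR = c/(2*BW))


dR = c/(2*BW) = 1500 / (2 * 41.0e3) = 0.0183 m = 1.83 cm

1.83 cm


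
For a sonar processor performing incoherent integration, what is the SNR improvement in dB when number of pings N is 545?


Gain = 5*log10(545) = 13.68

13.68 dB


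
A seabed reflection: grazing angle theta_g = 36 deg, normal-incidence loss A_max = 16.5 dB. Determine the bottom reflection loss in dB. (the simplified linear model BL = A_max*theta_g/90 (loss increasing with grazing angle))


BL = A_max * theta_g / 90 = 16.5 * 36 / 90 = 6.6

6.6 dB


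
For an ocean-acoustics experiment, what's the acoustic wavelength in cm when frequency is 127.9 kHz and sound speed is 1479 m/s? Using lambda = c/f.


1.16 cm


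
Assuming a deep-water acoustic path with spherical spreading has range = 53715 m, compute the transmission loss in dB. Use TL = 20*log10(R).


TL = 20*log10(53715) = 94.6

94.6 dB


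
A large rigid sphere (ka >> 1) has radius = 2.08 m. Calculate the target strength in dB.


TS = 10*log10(2.08^2 / 4) = 10*log10(1.0816) = 0.34

0.34 dB


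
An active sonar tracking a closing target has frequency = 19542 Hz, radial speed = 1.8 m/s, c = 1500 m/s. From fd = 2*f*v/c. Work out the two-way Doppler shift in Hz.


fd = 2*f*v/c = 2 * 19542 * 1.8 / 1500 = 46.9

46.9 Hz


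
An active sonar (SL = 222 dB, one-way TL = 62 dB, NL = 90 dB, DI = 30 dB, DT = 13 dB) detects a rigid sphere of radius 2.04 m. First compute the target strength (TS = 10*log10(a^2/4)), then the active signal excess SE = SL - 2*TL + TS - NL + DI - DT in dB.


Step 1: TS = 10*log10(2.04^2/4) = 0.17 dB
Step 2: SE = SL - 2*TL + TS - NL + DI - DT = 222 - 2*62 + (0.17) - 90 + 30 - 13 = 25.17

25.17 dB


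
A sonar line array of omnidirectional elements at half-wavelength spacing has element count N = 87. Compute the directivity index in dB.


DI = 10*log10(87) = 19.4

19.4 dB


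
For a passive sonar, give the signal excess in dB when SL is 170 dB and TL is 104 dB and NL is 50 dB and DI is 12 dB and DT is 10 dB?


SE = SL - TL - NL + DI - DT = 170 - 104 - 50 + 12 - 10 = 18

18 dB


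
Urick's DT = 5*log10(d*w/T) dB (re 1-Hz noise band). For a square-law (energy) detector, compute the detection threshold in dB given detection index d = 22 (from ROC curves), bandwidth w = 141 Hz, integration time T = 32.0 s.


DT = 5*log10(d*w/T) = 5*log10(22 * 141 / 32.0) = 5*log10(96.94) = 9.93

9.93 dB


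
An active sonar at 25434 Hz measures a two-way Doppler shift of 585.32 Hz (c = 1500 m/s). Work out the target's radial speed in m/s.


From fd = 2*f*v/c, v = c*fd/(2*f) = 1500 * 585.32 / (2*25434) = 17.26

17.26 m/s


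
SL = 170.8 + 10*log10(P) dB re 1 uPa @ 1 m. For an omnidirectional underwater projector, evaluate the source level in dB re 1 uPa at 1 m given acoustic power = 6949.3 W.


SL = 170.8 + 10*log10(6949.3) = 170.8 + 38.42 = 209.22

209.22 dB


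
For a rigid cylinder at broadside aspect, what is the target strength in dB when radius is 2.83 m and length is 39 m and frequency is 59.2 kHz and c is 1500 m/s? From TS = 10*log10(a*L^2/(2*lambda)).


49.29 dB


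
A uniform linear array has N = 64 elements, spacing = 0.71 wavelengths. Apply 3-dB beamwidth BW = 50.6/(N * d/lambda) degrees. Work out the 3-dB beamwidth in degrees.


BW = 50.6 / (64 * 0.71) = 50.6 / 45.44 = 1.11

1.11 deg


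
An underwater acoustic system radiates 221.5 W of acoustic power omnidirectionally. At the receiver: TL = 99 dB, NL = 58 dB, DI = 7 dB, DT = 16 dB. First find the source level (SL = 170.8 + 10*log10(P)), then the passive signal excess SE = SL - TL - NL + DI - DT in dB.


Step 1: SL = 170.8 + 10*log10(221.5) = 194.25 dB
Step 2: SE = SL - TL - NL + DI - DT = 194.25 - 99 - 58 + 7 - 16 = 28.25

28.25 dB


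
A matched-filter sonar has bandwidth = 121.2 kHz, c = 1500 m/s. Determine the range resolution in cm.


dR = c/(2*BW) = 1500 / (2 * 121.2e3) = 0.0062 m = 0.62 cm

0.62 cm


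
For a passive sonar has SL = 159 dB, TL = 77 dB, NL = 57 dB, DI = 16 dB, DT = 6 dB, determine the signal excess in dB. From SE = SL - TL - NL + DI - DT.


35 dB


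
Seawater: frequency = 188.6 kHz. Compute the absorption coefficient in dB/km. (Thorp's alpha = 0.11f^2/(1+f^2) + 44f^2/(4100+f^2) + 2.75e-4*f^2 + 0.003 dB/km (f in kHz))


f^2 = 35569.96
alpha = 0.11*35569.96/(1+35569.96) + 44*35569.96/(4100+35569.96) + 2.75e-4*35569.96 + 0.003 = 49.347

49.347 dB/km


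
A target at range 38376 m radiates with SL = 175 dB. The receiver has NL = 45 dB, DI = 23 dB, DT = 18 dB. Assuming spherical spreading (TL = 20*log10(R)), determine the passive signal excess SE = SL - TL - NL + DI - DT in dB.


Step 1: TL = 20*log10(38376) = 91.68 dB
Step 2: SE = 175 - 91.68 - 45 + 23 - 18 = 43.32

43.32 dB


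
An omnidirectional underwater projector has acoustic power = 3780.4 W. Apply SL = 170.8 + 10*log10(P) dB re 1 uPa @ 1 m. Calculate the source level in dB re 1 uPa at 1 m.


206.58 dB


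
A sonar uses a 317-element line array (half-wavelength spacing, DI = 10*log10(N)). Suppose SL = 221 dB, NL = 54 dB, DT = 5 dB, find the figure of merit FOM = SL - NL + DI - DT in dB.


Step 1: DI = 10*log10(317) = 25.01 dB
Step 2: FOM = SL - NL + DI - DT = 221 - 54 + 25.01 - 5 = 187.01

187.01 dB


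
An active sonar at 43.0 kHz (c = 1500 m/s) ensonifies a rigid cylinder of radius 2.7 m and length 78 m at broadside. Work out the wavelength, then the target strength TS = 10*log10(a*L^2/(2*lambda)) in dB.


Step 1: lambda = c/f = 1500/43000 = 0.03488 m
Step 2: TS = 10*log10(a*L^2/(2*lambda)) = 10*log10(2.7*78^2/(2*0.03488)) = 53.72

53.72 dB


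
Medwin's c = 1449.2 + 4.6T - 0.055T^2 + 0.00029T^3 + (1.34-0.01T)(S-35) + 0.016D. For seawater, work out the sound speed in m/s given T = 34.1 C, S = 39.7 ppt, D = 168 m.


1560.99 m/s


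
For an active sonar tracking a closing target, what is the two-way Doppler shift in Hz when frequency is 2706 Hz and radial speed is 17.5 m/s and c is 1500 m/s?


fd = 2*f*v/c = 2 * 2706 * 17.5 / 1500 = 63.14

63.14 Hz


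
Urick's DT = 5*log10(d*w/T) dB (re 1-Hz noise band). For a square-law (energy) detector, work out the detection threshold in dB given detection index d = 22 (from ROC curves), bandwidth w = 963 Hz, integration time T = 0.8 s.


DT = 5*log10(d*w/T) = 5*log10(22 * 963 / 0.8) = 5*log10(26482.5) = 22.11

22.11 dB


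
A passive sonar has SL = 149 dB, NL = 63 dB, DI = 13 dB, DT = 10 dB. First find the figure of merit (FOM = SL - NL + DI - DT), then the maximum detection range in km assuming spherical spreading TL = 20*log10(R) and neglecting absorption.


Step 1: FOM = SL - NL + DI - DT = 149 - 63 + 13 - 10 = 89 dB
Step 2: at max range FOM = TL = 20*log10(R), so R = 10^(89/20) = 28183.83 m = 28.18 km

28.18 km


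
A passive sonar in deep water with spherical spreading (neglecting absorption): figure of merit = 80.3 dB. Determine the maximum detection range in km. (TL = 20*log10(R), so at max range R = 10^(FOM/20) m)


10.35 km


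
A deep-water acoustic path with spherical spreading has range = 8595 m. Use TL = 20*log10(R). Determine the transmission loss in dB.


TL = 20*log10(8595) = 78.68

78.68 dB


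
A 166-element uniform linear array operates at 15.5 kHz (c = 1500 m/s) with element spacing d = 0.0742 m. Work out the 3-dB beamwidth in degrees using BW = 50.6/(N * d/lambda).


0.4 deg


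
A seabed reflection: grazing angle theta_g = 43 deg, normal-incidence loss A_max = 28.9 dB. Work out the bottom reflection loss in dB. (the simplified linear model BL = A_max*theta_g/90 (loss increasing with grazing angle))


13.81 dB


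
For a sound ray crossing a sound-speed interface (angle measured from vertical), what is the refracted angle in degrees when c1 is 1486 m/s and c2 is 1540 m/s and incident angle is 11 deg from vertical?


11.4 deg


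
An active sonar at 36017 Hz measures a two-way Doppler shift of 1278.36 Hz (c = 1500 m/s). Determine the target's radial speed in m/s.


From fd = 2*f*v/c, v = c*fd/(2*f) = 1500 * 1278.36 / (2*36017) = 26.62

26.62 m/s


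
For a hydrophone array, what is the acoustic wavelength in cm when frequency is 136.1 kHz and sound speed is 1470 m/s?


1.08 cm


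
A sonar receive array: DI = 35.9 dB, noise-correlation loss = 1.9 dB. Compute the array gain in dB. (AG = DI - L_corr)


AG = DI - L_corr = 35.9 - 1.9 = 34.0

34.0 dB


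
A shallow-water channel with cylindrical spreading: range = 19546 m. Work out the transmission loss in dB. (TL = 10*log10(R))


TL = 10*log10(19546) = 42.91

42.91 dB


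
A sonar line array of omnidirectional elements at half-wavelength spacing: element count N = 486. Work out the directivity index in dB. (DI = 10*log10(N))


DI = 10*log10(486) = 26.87

26.87 dB


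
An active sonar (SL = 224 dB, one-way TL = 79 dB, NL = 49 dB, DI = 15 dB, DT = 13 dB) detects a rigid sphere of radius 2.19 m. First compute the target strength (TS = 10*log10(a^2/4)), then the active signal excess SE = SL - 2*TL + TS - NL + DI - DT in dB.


Step 1: TS = 10*log10(2.19^2/4) = 0.79 dB
Step 2: SE = SL - 2*TL + TS - NL + DI - DT = 224 - 2*79 + (0.79) - 49 + 15 - 13 = 19.79

19.79 dB


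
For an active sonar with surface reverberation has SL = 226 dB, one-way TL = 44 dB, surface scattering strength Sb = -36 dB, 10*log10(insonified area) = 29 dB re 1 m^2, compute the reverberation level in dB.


RL = SL - 2*TL + Sb + 10*log10(A) = 226 - 2*44 + (-36) + 29 = 131

131 dB


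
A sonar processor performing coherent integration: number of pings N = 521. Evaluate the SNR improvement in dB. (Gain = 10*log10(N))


27.17 dB


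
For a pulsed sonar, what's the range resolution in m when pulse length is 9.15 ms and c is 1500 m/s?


dR = c*tau/2 = 1500 * 9.15e-3 / 2 = 6.8625

6.8625 m


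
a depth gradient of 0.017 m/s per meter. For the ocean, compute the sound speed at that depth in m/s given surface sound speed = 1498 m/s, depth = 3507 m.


c = 1498 + 0.017 * 3507 = 1557.619

1557.619 m/s


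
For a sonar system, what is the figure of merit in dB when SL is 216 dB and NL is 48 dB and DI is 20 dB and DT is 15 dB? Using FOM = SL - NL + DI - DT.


FOM = SL - NL + DI - DT = 216 - 48 + 20 - 15 = 173

173 dB


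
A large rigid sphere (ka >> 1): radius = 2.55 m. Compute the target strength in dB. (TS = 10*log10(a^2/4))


TS = 10*log10(2.55^2 / 4) = 10*log10(1.625625) = 2.11

2.11 dB


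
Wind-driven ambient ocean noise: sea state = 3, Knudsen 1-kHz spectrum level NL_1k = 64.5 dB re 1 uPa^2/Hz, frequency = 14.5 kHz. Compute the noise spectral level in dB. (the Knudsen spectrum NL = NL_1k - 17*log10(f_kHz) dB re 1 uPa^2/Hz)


NL = NL_1k - 17*log10(f_kHz) = 64.5 - 17*log10(14.5) = 64.5 - (19.74) = 44.76

44.76 dB


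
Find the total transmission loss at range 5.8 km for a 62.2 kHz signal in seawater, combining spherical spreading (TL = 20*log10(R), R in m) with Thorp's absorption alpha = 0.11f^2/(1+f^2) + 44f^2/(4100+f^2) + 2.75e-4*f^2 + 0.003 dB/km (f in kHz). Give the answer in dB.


Step 1 (Thorp): alpha = 0.11*3868.84/(1+3868.84) + 44*3868.84/(4100+3868.84) + 2.75e-4*3868.84 + 0.003 = 22.5387 dB/km
Step 2: TL_spread = 20*log10(5800) = 75.27 dB
Step 3: TL_abs = alpha*R = 22.5387 * 5.8 = 130.72 dB
Step 4: TL_total = 75.27 + 130.72 = 205.99

205.99 dB


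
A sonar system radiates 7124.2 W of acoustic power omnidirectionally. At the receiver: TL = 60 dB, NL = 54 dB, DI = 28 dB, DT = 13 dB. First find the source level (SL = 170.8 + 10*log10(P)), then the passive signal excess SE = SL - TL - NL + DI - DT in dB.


Step 1: SL = 170.8 + 10*log10(7124.2) = 209.33 dB
Step 2: SE = SL - TL - NL + DI - DT = 209.33 - 60 - 54 + 28 - 13 = 110.33

110.33 dB


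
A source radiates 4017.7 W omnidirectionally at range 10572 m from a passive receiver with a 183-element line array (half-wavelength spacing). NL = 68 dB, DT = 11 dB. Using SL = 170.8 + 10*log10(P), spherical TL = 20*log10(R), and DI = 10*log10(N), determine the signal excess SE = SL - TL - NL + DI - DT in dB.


Step 1: SL = 170.8 + 10*log10(4017.7) = 206.84 dB
Step 2: TL = 20*log10(10572) = 80.48 dB
Step 3: DI = 10*log10(183) = 22.62 dB
Step 4: SE = SL - TL - NL + DI - DT = 206.84 - 80.48 - 68 + 22.62 - 11 = 69.98

69.98 dB


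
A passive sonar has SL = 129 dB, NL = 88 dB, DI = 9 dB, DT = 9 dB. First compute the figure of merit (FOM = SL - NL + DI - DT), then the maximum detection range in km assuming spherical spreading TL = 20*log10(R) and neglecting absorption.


Step 1: FOM = SL - NL + DI - DT = 129 - 88 + 9 - 9 = 41 dB
Step 2: at max range FOM = TL = 20*log10(R), so R = 10^(41/20) = 112.2 m = 0.11 km

0.11 km


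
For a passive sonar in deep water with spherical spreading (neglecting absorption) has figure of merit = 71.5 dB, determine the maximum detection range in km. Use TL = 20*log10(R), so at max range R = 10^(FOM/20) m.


3.76 km


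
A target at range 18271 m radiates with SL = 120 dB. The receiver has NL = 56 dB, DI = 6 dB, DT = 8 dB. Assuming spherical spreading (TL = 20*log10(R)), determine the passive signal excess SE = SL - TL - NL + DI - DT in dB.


Step 1: TL = 20*log10(18271) = 85.24 dB
Step 2: SE = 120 - 85.24 - 56 + 6 - 8 = -23.24

-23.24 dB


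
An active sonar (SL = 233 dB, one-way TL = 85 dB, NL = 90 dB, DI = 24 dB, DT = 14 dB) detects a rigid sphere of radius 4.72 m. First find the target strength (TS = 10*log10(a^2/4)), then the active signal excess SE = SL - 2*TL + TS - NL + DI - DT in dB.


Step 1: TS = 10*log10(4.72^2/4) = 7.46 dB
Step 2: SE = SL - 2*TL + TS - NL + DI - DT = 233 - 2*85 + (7.46) - 90 + 24 - 14 = -9.54

-9.54 dB


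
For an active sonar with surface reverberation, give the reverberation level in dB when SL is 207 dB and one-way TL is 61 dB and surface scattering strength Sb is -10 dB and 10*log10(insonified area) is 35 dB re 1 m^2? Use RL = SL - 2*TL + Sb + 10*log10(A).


110 dB


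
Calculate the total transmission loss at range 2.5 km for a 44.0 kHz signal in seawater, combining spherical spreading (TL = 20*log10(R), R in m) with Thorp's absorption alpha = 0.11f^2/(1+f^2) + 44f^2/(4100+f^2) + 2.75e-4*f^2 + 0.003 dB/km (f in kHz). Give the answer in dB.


Step 1 (Thorp): alpha = 0.11*1936.0/(1+1936.0) + 44*1936.0/(4100+1936.0) + 2.75e-4*1936.0 + 0.003 = 14.758 dB/km
Step 2: TL_spread = 20*log10(2500) = 67.96 dB
Step 3: TL_abs = alpha*R = 14.758 * 2.5 = 36.89 dB
Step 4: TL_total = 67.96 + 36.89 = 104.85

104.85 dB


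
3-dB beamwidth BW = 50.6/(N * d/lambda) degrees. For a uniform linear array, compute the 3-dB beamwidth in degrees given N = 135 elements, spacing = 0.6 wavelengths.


BW = 50.6 / (135 * 0.6) = 50.6 / 81.0 = 0.62

0.62 deg


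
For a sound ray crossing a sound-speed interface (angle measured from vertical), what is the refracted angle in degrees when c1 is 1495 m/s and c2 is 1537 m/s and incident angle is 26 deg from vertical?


sin(theta2) = (c2/c1)*sin(theta1) = (1537/1495)*sin(26 deg) = 0.45069
theta2 = arcsin(0.45069) = 26.79

26.79 deg


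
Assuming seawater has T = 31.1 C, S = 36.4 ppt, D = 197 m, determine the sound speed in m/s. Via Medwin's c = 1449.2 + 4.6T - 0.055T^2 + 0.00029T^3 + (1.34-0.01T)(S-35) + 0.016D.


c = 1449.2 + 4.6*31.1 - 0.055*31.1^2 + 0.00029*31.1^3 + (1.34 - 0.01*31.1)*(36.4 - 35) + 0.016*197 = 1552.38

1552.38 m/s


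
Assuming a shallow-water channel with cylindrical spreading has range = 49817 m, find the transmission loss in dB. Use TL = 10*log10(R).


TL = 10*log10(49817) = 46.97

46.97 dB


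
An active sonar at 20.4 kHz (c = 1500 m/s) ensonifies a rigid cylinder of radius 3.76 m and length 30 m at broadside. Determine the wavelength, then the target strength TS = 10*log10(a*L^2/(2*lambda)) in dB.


Step 1: lambda = c/f = 1500/20400 = 0.07353 m
Step 2: TS = 10*log10(a*L^2/(2*lambda)) = 10*log10(3.76*30^2/(2*0.07353)) = 43.62

43.62 dB


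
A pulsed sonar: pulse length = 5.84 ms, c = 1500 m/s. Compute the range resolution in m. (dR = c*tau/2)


4.38 m


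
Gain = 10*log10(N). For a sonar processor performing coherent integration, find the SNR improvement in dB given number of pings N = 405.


26.07 dB


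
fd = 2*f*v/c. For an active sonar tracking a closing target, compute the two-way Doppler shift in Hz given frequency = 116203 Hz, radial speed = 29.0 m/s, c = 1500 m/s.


fd = 2*f*v/c = 2 * 116203 * 29.0 / 1500 = 4493.18

4493.18 Hz


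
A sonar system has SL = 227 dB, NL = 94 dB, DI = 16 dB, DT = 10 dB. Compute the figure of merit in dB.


139 dB


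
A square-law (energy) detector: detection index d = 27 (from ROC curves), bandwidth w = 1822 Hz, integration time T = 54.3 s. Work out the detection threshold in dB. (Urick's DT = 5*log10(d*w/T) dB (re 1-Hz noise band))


DT = 5*log10(d*w/T) = 5*log10(27 * 1822 / 54.3) = 5*log10(905.97) = 14.79

14.79 dB


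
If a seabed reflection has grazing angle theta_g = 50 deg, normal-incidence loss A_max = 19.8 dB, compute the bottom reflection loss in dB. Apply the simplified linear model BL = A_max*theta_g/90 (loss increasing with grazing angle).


BL = A_max * theta_g / 90 = 19.8 * 50 / 90 = 11.0

11.0 dB


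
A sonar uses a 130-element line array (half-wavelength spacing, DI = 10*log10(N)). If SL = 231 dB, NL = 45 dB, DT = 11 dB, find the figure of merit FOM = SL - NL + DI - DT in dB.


Step 1: DI = 10*log10(130) = 21.14 dB
Step 2: FOM = SL - NL + DI - DT = 231 - 45 + 21.14 - 11 = 196.14

196.14 dB


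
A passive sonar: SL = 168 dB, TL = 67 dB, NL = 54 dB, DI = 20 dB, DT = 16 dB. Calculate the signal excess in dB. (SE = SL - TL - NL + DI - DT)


51 dB


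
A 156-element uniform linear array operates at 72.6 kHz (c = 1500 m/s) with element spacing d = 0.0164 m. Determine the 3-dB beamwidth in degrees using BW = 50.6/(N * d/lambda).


Step 1: lambda = 1500/72600 = 0.02066 m
Step 2: d/lambda = 0.0164/0.02066 = 0.7938
Step 3: BW = 50.6/(N * d/lambda) = 50.6/(156 * 0.7938) = 0.41

0.41 deg


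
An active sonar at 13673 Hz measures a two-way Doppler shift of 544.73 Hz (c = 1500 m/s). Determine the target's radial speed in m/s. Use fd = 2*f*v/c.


29.88 m/s


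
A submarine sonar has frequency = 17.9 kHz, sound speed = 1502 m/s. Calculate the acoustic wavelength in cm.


lambda = c/f = 1502 / 17900 = 0.0839 m = 8.39 cm

8.39 cm


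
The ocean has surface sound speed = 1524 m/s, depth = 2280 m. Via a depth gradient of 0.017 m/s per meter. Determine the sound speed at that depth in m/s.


1562.76 m/s


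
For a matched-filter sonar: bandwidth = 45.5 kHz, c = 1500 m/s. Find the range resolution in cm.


dR = c/(2*BW) = 1500 / (2 * 45.5e3) = 0.0165 m = 1.65 cm

1.65 cm


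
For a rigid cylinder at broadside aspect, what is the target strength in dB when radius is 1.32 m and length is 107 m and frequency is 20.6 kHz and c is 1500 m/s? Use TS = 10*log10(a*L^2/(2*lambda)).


lambda = 1500/20600 = 0.07282 m
TS = 10*log10(1.32*107^2/(2*0.07282)) = 50.16

50.16 dB


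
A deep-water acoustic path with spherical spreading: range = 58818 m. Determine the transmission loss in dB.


TL = 20*log10(58818) = 95.39

95.39 dB


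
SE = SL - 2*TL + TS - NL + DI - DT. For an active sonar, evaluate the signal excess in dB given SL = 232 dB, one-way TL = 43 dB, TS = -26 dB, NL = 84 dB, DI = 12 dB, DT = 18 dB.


SE = SL - 2*TL + TS - NL + DI - DT = 232 - 2*43 + (-26) - 84 + 12 - 18 = 30

30 dB


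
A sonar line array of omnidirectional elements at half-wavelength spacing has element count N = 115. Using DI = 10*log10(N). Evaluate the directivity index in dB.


20.61 dB


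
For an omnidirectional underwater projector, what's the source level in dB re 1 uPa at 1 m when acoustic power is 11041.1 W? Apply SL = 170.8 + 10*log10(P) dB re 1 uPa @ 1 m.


SL = 170.8 + 10*log10(11041.1) = 170.8 + 40.43 = 211.23

211.23 dB


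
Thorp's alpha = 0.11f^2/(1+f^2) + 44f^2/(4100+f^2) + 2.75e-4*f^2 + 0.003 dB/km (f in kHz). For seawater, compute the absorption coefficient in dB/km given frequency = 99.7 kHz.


f^2 = 9940.09
alpha = 0.11*9940.09/(1+9940.09) + 44*9940.09/(4100+9940.09) + 2.75e-4*9940.09 + 0.003 = 33.998

33.998 dB/km


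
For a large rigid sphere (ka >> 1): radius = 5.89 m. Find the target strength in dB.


TS = 10*log10(5.89^2 / 4) = 10*log10(8.673025) = 9.38

9.38 dB


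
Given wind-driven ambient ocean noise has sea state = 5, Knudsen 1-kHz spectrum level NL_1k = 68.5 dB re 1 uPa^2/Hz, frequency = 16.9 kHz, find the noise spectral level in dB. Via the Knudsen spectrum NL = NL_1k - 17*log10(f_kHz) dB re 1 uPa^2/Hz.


NL = NL_1k - 17*log10(f_kHz) = 68.5 - 17*log10(16.9) = 68.5 - (20.87) = 47.63

47.63 dB


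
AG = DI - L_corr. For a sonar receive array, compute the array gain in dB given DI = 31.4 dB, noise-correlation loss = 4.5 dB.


AG = DI - L_corr = 31.4 - 4.5 = 26.9

26.9 dB


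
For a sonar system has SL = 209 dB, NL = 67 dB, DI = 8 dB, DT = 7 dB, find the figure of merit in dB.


FOM = SL - NL + DI - DT = 209 - 67 + 8 - 7 = 143

143 dB


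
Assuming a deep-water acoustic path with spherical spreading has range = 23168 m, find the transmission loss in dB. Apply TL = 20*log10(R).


TL = 20*log10(23168) = 87.3

87.3 dB


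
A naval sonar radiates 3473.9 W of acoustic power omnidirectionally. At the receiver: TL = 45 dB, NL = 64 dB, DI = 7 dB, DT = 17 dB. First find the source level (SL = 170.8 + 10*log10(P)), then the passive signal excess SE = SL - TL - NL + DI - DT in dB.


Step 1: SL = 170.8 + 10*log10(3473.9) = 206.21 dB
Step 2: SE = SL - TL - NL + DI - DT = 206.21 - 45 - 64 + 7 - 17 = 87.21

87.21 dB


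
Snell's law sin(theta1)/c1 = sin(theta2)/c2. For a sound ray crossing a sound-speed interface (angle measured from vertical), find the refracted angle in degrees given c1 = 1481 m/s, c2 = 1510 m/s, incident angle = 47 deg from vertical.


sin(theta2) = (c2/c1)*sin(theta1) = (1510/1481)*sin(47 deg) = 0.74567
theta2 = arcsin(0.74567) = 48.22

48.22 deg


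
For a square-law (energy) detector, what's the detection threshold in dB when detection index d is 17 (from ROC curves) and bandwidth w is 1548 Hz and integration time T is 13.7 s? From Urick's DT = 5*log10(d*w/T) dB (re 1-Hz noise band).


16.42 dB


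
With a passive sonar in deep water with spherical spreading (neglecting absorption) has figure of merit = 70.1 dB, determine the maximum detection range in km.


At max range FOM = TL, so 20*log10(R) = 70.1
R = 10^(70.1/20) = 3198.9 m = 3.2 km

3.2 km


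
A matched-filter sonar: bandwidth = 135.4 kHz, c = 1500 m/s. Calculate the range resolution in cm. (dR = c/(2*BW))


dR = c/(2*BW) = 1500 / (2 * 135.4e3) = 0.0055 m = 0.55 cm

0.55 cm


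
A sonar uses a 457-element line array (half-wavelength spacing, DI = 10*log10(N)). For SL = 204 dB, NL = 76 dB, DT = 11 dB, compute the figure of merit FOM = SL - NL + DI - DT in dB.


Step 1: DI = 10*log10(457) = 26.6 dB
Step 2: FOM = SL - NL + DI - DT = 204 - 76 + 26.6 - 11 = 143.6

143.6 dB


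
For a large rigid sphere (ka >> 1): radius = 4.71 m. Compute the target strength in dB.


TS = 10*log10(4.71^2 / 4) = 10*log10(5.546025) = 7.44

7.44 dB


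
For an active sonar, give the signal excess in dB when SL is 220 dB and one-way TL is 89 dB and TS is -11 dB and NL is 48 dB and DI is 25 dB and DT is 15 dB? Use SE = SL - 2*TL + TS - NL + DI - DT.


SE = SL - 2*TL + TS - NL + DI - DT = 220 - 2*89 + (-11) - 48 + 25 - 15 = -7

-7 dB


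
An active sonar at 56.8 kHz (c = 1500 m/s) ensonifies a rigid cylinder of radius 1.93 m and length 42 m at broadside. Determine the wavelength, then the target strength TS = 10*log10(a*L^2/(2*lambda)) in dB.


Step 1: lambda = c/f = 1500/56800 = 0.02641 m
Step 2: TS = 10*log10(a*L^2/(2*lambda)) = 10*log10(1.93*42^2/(2*0.02641)) = 48.09

48.09 dB


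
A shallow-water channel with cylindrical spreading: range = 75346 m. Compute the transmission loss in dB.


48.77 dB


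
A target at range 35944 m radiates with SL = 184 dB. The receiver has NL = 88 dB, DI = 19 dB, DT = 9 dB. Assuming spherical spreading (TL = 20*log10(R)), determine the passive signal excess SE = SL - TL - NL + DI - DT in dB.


14.89 dB


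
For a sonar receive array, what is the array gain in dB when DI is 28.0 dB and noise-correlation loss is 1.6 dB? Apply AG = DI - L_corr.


AG = DI - L_corr = 28.0 - 1.6 = 26.4

26.4 dB


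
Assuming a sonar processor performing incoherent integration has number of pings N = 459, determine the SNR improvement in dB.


13.31 dB


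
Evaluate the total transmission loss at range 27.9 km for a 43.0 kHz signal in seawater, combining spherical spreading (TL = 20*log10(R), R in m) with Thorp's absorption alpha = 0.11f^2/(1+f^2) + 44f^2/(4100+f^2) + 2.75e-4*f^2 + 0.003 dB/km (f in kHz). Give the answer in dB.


Step 1 (Thorp): alpha = 0.11*1849.0/(1+1849.0) + 44*1849.0/(4100+1849.0) + 2.75e-4*1849.0 + 0.003 = 14.297 dB/km
Step 2: TL_spread = 20*log10(27900) = 88.91 dB
Step 3: TL_abs = alpha*R = 14.297 * 27.9 = 398.89 dB
Step 4: TL_total = 88.91 + 398.89 = 487.8

487.8 dB


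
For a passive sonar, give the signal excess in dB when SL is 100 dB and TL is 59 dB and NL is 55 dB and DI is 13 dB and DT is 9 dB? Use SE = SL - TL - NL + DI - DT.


SE = SL - TL - NL + DI - DT = 100 - 59 - 55 + 13 - 9 = -10

-10 dB


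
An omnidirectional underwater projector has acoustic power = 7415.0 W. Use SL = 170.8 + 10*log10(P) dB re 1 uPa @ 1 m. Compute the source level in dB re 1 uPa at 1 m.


SL = 170.8 + 10*log10(7415.0) = 170.8 + 38.7 = 209.5

209.5 dB


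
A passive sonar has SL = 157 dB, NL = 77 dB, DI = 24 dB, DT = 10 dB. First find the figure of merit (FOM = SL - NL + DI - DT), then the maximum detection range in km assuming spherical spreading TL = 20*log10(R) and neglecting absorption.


Step 1: FOM = SL - NL + DI - DT = 157 - 77 + 24 - 10 = 94 dB
Step 2: at max range FOM = TL = 20*log10(R), so R = 10^(94/20) = 50118.72 m = 50.12 km

50.12 km


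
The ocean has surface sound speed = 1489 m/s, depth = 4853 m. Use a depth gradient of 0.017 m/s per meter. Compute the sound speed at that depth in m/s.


c = 1489 + 0.017 * 4853 = 1571.501

1571.501 m/s


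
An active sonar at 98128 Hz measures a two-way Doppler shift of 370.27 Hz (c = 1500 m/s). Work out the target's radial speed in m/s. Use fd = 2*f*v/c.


2.83 m/s


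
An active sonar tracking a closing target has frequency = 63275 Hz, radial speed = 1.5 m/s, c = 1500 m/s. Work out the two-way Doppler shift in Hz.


fd = 2*f*v/c = 2 * 63275 * 1.5 / 1500 = 126.55

126.55 Hz


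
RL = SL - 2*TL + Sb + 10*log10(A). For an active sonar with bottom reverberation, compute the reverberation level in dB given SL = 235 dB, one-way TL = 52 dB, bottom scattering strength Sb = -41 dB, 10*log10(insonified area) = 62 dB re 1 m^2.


RL = SL - 2*TL + Sb + 10*log10(A) = 235 - 2*52 + (-41) + 62 = 152

152 dB


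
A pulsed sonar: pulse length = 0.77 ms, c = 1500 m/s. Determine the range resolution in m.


0.5775 m


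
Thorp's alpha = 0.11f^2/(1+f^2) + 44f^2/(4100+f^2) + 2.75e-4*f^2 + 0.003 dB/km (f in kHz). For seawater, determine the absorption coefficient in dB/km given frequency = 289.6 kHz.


65.126 dB/km


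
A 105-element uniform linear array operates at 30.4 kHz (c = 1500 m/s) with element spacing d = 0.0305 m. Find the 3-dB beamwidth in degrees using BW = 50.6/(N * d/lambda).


Step 1: lambda = 1500/30400 = 0.04934 m
Step 2: d/lambda = 0.0305/0.04934 = 0.6182
Step 3: BW = 50.6/(N * d/lambda) = 50.6/(105 * 0.6182) = 0.78

0.78 deg


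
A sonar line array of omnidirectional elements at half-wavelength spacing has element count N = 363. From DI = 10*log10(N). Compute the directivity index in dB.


DI = 10*log10(363) = 25.6

25.6 dB


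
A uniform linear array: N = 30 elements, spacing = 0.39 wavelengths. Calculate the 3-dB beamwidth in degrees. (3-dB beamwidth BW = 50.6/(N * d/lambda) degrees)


4.32 deg


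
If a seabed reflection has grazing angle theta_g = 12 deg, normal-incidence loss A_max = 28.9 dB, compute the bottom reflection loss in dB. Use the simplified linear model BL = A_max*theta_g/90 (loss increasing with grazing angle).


BL = A_max * theta_g / 90 = 28.9 * 12 / 90 = 3.85

3.85 dB


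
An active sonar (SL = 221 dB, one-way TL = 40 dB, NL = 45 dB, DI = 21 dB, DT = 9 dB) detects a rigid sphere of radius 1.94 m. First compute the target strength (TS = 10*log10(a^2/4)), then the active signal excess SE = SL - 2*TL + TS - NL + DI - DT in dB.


Step 1: TS = 10*log10(1.94^2/4) = -0.26 dB
Step 2: SE = SL - 2*TL + TS - NL + DI - DT = 221 - 2*40 + (-0.26) - 45 + 21 - 9 = 107.74

107.74 dB


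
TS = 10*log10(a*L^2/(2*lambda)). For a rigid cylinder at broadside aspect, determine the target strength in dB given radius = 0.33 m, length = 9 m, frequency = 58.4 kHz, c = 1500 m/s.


lambda = 1500/58400 = 0.02568 m
TS = 10*log10(0.33*9^2/(2*0.02568)) = 27.16

27.16 dB


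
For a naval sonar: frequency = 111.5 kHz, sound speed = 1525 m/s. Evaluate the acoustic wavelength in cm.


lambda = c/f = 1525 / 111500 = 0.0137 m = 1.37 cm

1.37 cm


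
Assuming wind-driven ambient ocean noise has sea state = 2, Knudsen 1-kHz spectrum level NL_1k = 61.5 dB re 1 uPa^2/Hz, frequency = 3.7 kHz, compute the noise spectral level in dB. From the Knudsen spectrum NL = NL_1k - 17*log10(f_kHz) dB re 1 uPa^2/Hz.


51.84 dB


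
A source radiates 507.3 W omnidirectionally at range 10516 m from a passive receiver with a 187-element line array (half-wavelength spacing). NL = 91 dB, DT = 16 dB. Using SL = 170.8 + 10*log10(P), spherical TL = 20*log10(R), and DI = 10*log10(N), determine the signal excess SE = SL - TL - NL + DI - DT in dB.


33.13 dB


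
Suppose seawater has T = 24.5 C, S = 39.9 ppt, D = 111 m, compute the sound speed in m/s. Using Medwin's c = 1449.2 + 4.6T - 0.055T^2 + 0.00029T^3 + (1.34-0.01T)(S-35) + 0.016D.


c = 1449.2 + 4.6*24.5 - 0.055*24.5^2 + 0.00029*24.5^3 + (1.34 - 0.01*24.5)*(39.9 - 35) + 0.016*111 = 1540.29

1540.29 m/s


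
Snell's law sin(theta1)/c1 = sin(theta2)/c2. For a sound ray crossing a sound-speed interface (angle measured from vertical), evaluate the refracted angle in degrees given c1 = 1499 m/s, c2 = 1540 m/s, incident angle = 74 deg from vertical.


sin(theta2) = (c2/c1)*sin(theta1) = (1540/1499)*sin(74 deg) = 0.98755
theta2 = arcsin(0.98755) = 80.95

80.95 deg


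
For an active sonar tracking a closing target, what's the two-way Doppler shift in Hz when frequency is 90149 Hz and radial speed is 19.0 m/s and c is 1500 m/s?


fd = 2*f*v/c = 2 * 90149 * 19.0 / 1500 = 2283.77

2283.77 Hz


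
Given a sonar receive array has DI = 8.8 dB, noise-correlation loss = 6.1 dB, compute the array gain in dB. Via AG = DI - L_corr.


AG = DI - L_corr = 8.8 - 6.1 = 2.7

2.7 dB


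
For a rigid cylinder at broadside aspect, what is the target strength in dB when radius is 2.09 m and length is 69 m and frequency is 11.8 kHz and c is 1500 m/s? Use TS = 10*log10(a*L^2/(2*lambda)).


lambda = 1500/11800 = 0.12712 m
TS = 10*log10(2.09*69^2/(2*0.12712)) = 45.93

45.93 dB


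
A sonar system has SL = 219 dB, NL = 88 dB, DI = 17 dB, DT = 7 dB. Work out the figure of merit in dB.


FOM = SL - NL + DI - DT = 219 - 88 + 17 - 7 = 141

141 dB


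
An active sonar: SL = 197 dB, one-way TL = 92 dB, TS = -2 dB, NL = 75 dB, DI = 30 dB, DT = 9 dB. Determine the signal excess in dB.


SE = SL - 2*TL + TS - NL + DI - DT = 197 - 2*92 + (-2) - 75 + 30 - 9 = -43

-43 dB
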